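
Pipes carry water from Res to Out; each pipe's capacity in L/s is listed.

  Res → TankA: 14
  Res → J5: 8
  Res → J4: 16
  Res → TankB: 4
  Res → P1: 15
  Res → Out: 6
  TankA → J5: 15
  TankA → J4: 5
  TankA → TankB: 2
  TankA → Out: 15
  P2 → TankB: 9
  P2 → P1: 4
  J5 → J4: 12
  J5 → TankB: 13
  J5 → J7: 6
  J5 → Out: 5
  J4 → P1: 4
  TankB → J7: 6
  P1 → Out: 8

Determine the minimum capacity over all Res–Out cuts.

Augment Res→Out: bottleneck 6, flow now 6.
Augment Res→TankA→Out: bottleneck 14, flow now 20.
Augment Res→J5→Out: bottleneck 5, flow now 25.
Augment Res→P1→Out: bottleneck 8, flow now 33.
No augmenting path remains; maximum flow = 33.
By max-flow min-cut, the minimum cut capacity equals the max flow.
In the residual graph, reachable from Res: {Res, J5, J4, TankB, J7, P1}.
Min-cut edges: Res→TankA (14), Res→Out (6), J5→Out (5), P1→Out (8); capacity 14 + 6 + 5 + 8 = 33.

33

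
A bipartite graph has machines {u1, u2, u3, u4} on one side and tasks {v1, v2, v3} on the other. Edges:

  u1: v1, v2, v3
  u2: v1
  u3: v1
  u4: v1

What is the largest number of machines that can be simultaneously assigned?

Unit-capacity flow: source→left, listed edges, right→sink; max matching = max flow.
Augmenting path u1→v1 (+1); matched 1.
Augmenting path u2→v1→u1→v2 (+1); matched 2.
No augmenting path remains; maximum matching = 2.
König certificate: {u1, v1} is a vertex cover of size 2 (every listed pair touches it), so no matching can be larger.

2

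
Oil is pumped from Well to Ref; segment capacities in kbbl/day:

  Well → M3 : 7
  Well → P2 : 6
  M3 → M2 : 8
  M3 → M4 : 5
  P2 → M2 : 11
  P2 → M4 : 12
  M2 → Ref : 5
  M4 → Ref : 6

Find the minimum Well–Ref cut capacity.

11

Augment Well→M3→M2→Ref: bottleneck 5, flow now 5.
Augment Well→M3→M4→Ref: bottleneck 2, flow now 7.
Augment Well→P2→M4→Ref: bottleneck 4, flow now 11.
No augmenting path remains; maximum flow = 11.
By max-flow min-cut, the minimum cut capacity equals the max flow.
In the residual graph, reachable from Well: {Well, M3, P2, M2, M4}.
Min-cut edges: M2→Ref (5), M4→Ref (6); capacity 5 + 6 = 11.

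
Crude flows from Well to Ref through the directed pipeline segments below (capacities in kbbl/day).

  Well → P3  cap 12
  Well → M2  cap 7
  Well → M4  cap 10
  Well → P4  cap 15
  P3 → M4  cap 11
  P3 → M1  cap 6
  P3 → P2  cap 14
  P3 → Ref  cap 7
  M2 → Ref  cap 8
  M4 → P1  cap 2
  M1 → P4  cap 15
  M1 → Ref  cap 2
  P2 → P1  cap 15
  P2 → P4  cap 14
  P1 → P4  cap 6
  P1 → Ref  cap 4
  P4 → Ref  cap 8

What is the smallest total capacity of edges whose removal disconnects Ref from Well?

28

Augment Well→P3→Ref: bottleneck 7, flow now 7.
Augment Well→M2→Ref: bottleneck 7, flow now 14.
Augment Well→P4→Ref: bottleneck 8, flow now 22.
Augment Well→P3→M1→Ref: bottleneck 2, flow now 24.
Augment Well→M4→P1→Ref: bottleneck 2, flow now 26.
Augment Well→P3→P2→P1→Ref: bottleneck 2, flow now 28.
No augmenting path remains; maximum flow = 28.
By max-flow min-cut, the minimum cut capacity equals the max flow.
In the residual graph, reachable from Well: {Well, P3, M4, M1, P2, P1, P4}.
Min-cut edges: Well→M2 (7), P3→Ref (7), M1→Ref (2), P1→Ref (4), P4→Ref (8); capacity 7 + 7 + 2 + 4 + 8 = 28.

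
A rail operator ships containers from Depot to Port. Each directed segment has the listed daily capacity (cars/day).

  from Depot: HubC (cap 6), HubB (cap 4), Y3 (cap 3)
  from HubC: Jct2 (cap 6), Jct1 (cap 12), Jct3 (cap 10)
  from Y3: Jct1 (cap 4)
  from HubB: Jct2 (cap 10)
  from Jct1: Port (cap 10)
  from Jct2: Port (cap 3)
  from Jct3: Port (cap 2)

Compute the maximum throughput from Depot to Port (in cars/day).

Augment Depot→HubC→Jct1→Port: bottleneck 6, flow now 6.
Augment Depot→Y3→Jct1→Port: bottleneck 3, flow now 9.
Augment Depot→HubB→Jct2→Port: bottleneck 3, flow now 12.
No augmenting path remains; maximum flow = 12.
In the residual graph, reachable from Depot: {Depot, HubB, Jct2}.
Min-cut edges: Depot→HubC (6), Depot→Y3 (3), Jct2→Port (3); capacity 6 + 3 + 3 = 12.
This cut is saturated, so no flow can exceed 12.

12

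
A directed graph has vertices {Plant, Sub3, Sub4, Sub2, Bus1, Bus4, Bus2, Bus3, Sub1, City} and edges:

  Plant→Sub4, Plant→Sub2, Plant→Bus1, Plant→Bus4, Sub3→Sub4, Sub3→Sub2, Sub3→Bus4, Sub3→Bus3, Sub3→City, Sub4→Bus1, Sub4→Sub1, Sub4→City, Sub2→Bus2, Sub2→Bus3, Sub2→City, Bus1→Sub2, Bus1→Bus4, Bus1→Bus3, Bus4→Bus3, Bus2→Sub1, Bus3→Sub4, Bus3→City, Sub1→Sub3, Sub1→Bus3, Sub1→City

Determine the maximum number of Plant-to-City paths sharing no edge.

Assign every edge capacity 1; by Menger, the answer equals the max flow.
Path Plant→Sub4→City (+1); total 1.
Path Plant→Sub2→City (+1); total 2.
Path Plant→Bus1→Bus3→City (+1); total 3.
Path Plant→Bus4→Bus3→Sub4→Sub1→City (+1); total 4.
No residual Plant→City path; max flow = 4.
Certifying cut of size 4: {Plant→Bus1, Plant→Bus4, Plant→Sub2, Plant→Sub4}.

4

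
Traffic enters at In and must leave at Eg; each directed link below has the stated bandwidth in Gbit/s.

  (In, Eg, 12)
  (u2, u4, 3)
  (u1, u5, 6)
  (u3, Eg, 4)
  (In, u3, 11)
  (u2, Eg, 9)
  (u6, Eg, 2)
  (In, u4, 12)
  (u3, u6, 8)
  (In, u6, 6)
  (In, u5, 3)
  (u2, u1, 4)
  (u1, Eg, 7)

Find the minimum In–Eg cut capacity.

18

Augment In→Eg: bottleneck 12, flow now 12.
Augment In→u3→Eg: bottleneck 4, flow now 16.
Augment In→u6→Eg: bottleneck 2, flow now 18.
No augmenting path remains; maximum flow = 18.
By max-flow min-cut, the minimum cut capacity equals the max flow.
In the residual graph, reachable from In: {In, u3, u4, u5, u6}.
Min-cut edges: In→Eg (12), u3→Eg (4), u6→Eg (2); capacity 12 + 4 + 2 = 18.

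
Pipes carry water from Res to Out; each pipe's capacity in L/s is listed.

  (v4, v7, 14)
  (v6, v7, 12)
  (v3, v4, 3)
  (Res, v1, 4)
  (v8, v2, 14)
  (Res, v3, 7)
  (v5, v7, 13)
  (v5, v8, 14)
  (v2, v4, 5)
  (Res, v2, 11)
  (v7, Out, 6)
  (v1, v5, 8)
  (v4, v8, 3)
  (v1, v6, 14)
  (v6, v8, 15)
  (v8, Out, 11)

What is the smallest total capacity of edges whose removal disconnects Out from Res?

12

Augment Res→v1→v5→v7→Out: bottleneck 4, flow now 4.
Augment Res→v2→v4→v7→Out: bottleneck 2, flow now 6.
Augment Res→v2→v4→v8→Out: bottleneck 3, flow now 9.
Augment Res→v3→v4→v7→v5→v8→Out: bottleneck 3, flow now 12. (uses reverse residual edge)
No augmenting path remains; maximum flow = 12.
By max-flow min-cut, the minimum cut capacity equals the max flow.
In the residual graph, reachable from Res: {Res, v2, v3}.
Min-cut edges: Res→v1 (4), v2→v4 (5), v3→v4 (3); capacity 4 + 5 + 3 = 12.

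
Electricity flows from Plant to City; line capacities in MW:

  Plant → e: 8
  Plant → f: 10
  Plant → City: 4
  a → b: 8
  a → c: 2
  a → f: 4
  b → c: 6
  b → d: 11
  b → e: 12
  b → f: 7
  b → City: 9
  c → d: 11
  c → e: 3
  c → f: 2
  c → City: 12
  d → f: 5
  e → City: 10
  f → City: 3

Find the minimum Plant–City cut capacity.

Augment Plant→City: bottleneck 4, flow now 4.
Augment Plant→e→City: bottleneck 8, flow now 12.
Augment Plant→f→City: bottleneck 3, flow now 15.
No augmenting path remains; maximum flow = 15.
By max-flow min-cut, the minimum cut capacity equals the max flow.
In the residual graph, reachable from Plant: {Plant, f}.
Min-cut edges: Plant→e (8), Plant→City (4), f→City (3); capacity 8 + 4 + 3 = 15.

15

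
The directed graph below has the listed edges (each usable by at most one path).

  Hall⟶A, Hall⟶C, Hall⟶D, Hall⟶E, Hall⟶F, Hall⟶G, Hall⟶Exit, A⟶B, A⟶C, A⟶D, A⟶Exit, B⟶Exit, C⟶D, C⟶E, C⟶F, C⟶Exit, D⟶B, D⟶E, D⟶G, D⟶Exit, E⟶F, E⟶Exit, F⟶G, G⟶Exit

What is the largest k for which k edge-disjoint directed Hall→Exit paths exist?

6

Assign every edge capacity 1; by Menger, the answer equals the max flow.
Path Hall→Exit (+1); total 1.
Path Hall→A→Exit (+1); total 2.
Path Hall→C→Exit (+1); total 3.
Path Hall→D→Exit (+1); total 4.
Path Hall→E→Exit (+1); total 5.
Path Hall→G→Exit (+1); total 6.
No residual Hall→Exit path; max flow = 6.
Certifying cut of size 6: {G→Exit, Hall→A, Hall→C, Hall→D, Hall→E, Hall→Exit}.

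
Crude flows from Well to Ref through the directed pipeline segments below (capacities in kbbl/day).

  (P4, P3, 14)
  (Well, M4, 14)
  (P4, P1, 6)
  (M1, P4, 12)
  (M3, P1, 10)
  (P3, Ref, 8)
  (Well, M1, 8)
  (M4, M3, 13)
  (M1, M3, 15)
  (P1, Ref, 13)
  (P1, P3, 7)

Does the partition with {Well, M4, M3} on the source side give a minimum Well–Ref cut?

Given cut capacity: 8 + 10 = 18.
Augment Well→M4→M3→P1→Ref: bottleneck 10, flow now 10.
Augment Well→M1→P4→P1→Ref: bottleneck 3, flow now 13.
Augment Well→M1→P4→P3→Ref: bottleneck 5, flow now 18.
No augmenting path remains; maximum flow = 18.
Cut capacity 18 equals the max flow, so it is a minimum cut.

Yes — it is a minimum cut (capacity 18).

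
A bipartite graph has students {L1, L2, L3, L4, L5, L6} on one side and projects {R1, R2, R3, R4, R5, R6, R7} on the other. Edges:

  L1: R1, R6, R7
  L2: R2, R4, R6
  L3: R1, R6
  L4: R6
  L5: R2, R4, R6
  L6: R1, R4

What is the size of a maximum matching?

Unit-capacity flow: source→left, listed edges, right→sink; max matching = max flow.
Augmenting path L1→R1 (+1); matched 1.
Augmenting path L2→R2 (+1); matched 2.
Augmenting path L3→R6 (+1); matched 3.
Augmenting path L5→R4 (+1); matched 4.
Augmenting path L6→R1→L1→R7 (+1); matched 5.
No augmenting path remains; maximum matching = 5.
König certificate: {L1, R1, R2, R4, R6} is a vertex cover of size 5 (every listed pair touches it), so no matching can be larger.

5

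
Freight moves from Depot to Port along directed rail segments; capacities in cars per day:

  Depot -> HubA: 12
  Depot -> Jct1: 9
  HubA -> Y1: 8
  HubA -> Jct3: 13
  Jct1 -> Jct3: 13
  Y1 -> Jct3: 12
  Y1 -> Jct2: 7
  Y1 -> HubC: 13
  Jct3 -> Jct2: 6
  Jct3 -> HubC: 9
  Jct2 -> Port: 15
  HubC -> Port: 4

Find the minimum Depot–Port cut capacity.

17

Augment Depot→HubA→Y1→Jct2→Port: bottleneck 7, flow now 7.
Augment Depot→HubA→Y1→HubC→Port: bottleneck 1, flow now 8.
Augment Depot→HubA→Jct3→Jct2→Port: bottleneck 4, flow now 12.
Augment Depot→Jct1→Jct3→Jct2→Port: bottleneck 2, flow now 14.
Augment Depot→Jct1→Jct3→HubC→Port: bottleneck 3, flow now 17.
No augmenting path remains; maximum flow = 17.
By max-flow min-cut, the minimum cut capacity equals the max flow.
In the residual graph, reachable from Depot: {Depot, HubA, Jct1, Y1, Jct3, HubC}.
Min-cut edges: Y1→Jct2 (7), Jct3→Jct2 (6), HubC→Port (4); capacity 7 + 6 + 4 = 17.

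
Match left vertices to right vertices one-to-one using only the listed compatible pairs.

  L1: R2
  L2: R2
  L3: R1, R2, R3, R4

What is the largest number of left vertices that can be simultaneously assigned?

Unit-capacity flow: source→left, listed edges, right→sink; max matching = max flow.
Augmenting path L1→R2 (+1); matched 1.
Augmenting path L3→R1 (+1); matched 2.
No augmenting path remains; maximum matching = 2.
König certificate: {L3, R2} is a vertex cover of size 2 (every listed pair touches it), so no matching can be larger.

2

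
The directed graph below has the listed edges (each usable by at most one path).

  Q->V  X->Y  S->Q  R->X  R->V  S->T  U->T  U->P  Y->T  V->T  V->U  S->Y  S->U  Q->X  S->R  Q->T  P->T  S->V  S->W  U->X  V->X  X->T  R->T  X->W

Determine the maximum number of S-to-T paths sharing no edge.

6

Assign every edge capacity 1; by Menger, the answer equals the max flow.
Path S→T (+1); total 1.
Path S→Q→T (+1); total 2.
Path S→R→T (+1); total 3.
Path S→U→T (+1); total 4.
Path S→V→T (+1); total 5.
Path S→Y→T (+1); total 6.
No residual S→T path; max flow = 6.
Certifying cut of size 6: {S→Q, S→R, S→T, S→U, S→V, S→Y}.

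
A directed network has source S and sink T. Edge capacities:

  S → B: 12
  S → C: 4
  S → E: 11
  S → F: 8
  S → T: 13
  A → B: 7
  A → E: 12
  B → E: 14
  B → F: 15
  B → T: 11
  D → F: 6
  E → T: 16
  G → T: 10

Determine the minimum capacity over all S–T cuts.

Augment S→T: bottleneck 13, flow now 13.
Augment S→B→T: bottleneck 11, flow now 24.
Augment S→E→T: bottleneck 11, flow now 35.
Augment S→B→E→T: bottleneck 1, flow now 36.
No augmenting path remains; maximum flow = 36.
By max-flow min-cut, the minimum cut capacity equals the max flow.
In the residual graph, reachable from S: {S, C, F}.
Min-cut edges: S→B (12), S→E (11), S→T (13); capacity 12 + 11 + 13 = 36.

36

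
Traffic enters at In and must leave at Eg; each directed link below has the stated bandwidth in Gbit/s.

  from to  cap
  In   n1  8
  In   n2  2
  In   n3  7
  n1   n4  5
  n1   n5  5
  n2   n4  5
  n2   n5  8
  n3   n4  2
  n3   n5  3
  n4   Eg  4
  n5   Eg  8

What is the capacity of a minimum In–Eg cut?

12

Augment In→n1→n4→Eg: bottleneck 4, flow now 4.
Augment In→n1→n5→Eg: bottleneck 4, flow now 8.
Augment In→n2→n5→Eg: bottleneck 2, flow now 10.
Augment In→n3→n5→Eg: bottleneck 2, flow now 12.
No augmenting path remains; maximum flow = 12.
By max-flow min-cut, the minimum cut capacity equals the max flow.
In the residual graph, reachable from In: {In, n1, n2, n3, n4, n5}.
Min-cut edges: n4→Eg (4), n5→Eg (8); capacity 4 + 8 = 12.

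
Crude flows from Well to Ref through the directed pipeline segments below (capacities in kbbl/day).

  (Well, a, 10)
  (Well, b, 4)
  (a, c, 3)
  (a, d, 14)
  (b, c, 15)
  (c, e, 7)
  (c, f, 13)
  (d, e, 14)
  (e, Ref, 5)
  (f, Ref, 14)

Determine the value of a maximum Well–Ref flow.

12

Augment Well→a→c→e→Ref: bottleneck 3, flow now 3.
Augment Well→a→d→e→Ref: bottleneck 2, flow now 5.
Augment Well→b→c→f→Ref: bottleneck 4, flow now 9.
Augment Well→a→d→e→c→f→Ref: bottleneck 3, flow now 12. (uses reverse residual edge)
No augmenting path remains; maximum flow = 12.
In the residual graph, reachable from Well: {Well, a, d, e}.
Min-cut edges: Well→b (4), a→c (3), e→Ref (5); capacity 4 + 3 + 5 = 12.
This cut is saturated, so no flow can exceed 12.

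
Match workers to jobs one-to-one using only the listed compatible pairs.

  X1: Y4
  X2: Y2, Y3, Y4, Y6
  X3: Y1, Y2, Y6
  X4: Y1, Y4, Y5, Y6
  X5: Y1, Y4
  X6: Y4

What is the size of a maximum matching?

Unit-capacity flow: source→left, listed edges, right→sink; max matching = max flow.
Augmenting path X1→Y4 (+1); matched 1.
Augmenting path X2→Y2 (+1); matched 2.
Augmenting path X3→Y1 (+1); matched 3.
Augmenting path X4→Y5 (+1); matched 4.
Augmenting path X5→Y1→X3→Y6 (+1); matched 5.
No augmenting path remains; maximum matching = 5.
König certificate: {X2, X3, X4, X5, Y4} is a vertex cover of size 5 (every listed pair touches it), so no matching can be larger.

5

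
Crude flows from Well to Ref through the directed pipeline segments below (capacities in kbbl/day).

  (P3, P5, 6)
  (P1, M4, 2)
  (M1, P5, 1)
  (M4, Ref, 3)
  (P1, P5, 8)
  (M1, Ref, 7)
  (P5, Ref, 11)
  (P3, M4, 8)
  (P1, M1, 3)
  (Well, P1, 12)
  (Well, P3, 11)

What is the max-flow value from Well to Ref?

17

Augment Well→P3→M4→Ref: bottleneck 3, flow now 3.
Augment Well→P3→P5→Ref: bottleneck 6, flow now 9.
Augment Well→P1→P5→Ref: bottleneck 5, flow now 14.
Augment Well→P1→M1→Ref: bottleneck 3, flow now 17.
No augmenting path remains; maximum flow = 17.
In the residual graph, reachable from Well: {Well, P3, P1, M4, P5}.
Min-cut edges: P1→M1 (3), M4→Ref (3), P5→Ref (11); capacity 3 + 3 + 11 = 17.
This cut is saturated, so no flow can exceed 17.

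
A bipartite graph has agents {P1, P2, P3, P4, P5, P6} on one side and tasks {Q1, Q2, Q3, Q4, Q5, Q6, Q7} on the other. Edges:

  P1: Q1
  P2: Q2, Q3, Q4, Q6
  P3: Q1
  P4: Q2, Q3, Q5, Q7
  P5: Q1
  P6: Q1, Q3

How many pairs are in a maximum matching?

4

Unit-capacity flow: source→left, listed edges, right→sink; max matching = max flow.
Augmenting path P1→Q1 (+1); matched 1.
Augmenting path P2→Q2 (+1); matched 2.
Augmenting path P4→Q3 (+1); matched 3.
Augmenting path P6→Q3→P4→Q5 (+1); matched 4.
No augmenting path remains; maximum matching = 4.
König certificate: {P2, P4, P6, Q1} is a vertex cover of size 4 (every listed pair touches it), so no matching can be larger.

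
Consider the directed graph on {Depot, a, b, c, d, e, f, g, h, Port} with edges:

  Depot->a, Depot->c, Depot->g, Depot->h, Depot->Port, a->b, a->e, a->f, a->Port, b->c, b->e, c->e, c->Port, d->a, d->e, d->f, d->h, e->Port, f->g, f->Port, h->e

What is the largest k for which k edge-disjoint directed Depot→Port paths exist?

Assign every edge capacity 1; by Menger, the answer equals the max flow.
Path Depot→Port (+1); total 1.
Path Depot→a→Port (+1); total 2.
Path Depot→c→Port (+1); total 3.
Path Depot→h→e→Port (+1); total 4.
No residual Depot→Port path; max flow = 4.
Certifying cut of size 4: {Depot→Port, Depot→a, Depot→c, Depot→h}.

4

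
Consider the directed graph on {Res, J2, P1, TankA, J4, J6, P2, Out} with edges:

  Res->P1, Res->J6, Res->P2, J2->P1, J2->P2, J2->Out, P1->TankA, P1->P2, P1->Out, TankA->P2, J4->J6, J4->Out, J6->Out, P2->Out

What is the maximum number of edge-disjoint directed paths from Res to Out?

3

Assign every edge capacity 1; by Menger, the answer equals the max flow.
Path Res→P1→Out (+1); total 1.
Path Res→J6→Out (+1); total 2.
Path Res→P2→Out (+1); total 3.
No residual Res→Out path; max flow = 3.
Certifying cut of size 3: {Res→J6, Res→P1, Res→P2}.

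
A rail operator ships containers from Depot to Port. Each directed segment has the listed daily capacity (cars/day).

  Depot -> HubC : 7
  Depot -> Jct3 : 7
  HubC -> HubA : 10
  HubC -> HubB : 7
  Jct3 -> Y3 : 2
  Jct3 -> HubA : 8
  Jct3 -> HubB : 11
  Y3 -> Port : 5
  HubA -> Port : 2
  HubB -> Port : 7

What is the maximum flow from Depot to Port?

11

Augment Depot→HubC→HubA→Port: bottleneck 2, flow now 2.
Augment Depot→HubC→HubB→Port: bottleneck 5, flow now 7.
Augment Depot→Jct3→Y3→Port: bottleneck 2, flow now 9.
Augment Depot→Jct3→HubB→Port: bottleneck 2, flow now 11.
No augmenting path remains; maximum flow = 11.
In the residual graph, reachable from Depot: {Depot, HubC, Jct3, HubA, HubB}.
Min-cut edges: Jct3→Y3 (2), HubA→Port (2), HubB→Port (7); capacity 2 + 2 + 7 = 11.
This cut is saturated, so no flow can exceed 11.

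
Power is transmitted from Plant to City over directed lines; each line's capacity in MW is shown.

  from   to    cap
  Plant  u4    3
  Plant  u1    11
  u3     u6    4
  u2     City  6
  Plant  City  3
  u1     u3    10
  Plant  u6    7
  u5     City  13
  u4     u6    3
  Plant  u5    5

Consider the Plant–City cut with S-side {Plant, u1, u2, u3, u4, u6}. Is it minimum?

Given cut capacity: 5 + 3 + 6 = 14.
Augment Plant→City: bottleneck 3, flow now 3.
Augment Plant→u5→City: bottleneck 5, flow now 8.
No augmenting path remains; maximum flow = 8.
In the residual graph, reachable from Plant: {Plant, u1, u3, u4, u6}.
Min-cut edges: Plant→u5 (5), Plant→City (3); capacity 5 + 3 = 8.
Cut capacity 14 exceeds the max flow 8, so it is not minimum.

No — its capacity is 14, but the minimum cut has capacity 8.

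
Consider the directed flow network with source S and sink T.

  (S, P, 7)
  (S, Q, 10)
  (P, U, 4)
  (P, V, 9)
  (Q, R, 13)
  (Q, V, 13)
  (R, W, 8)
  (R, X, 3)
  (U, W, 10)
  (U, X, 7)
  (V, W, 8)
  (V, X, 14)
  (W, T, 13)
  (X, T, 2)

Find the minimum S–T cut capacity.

15

Augment S→P→U→W→T: bottleneck 4, flow now 4.
Augment S→P→V→W→T: bottleneck 3, flow now 7.
Augment S→Q→R→W→T: bottleneck 6, flow now 13.
Augment S→Q→R→X→T: bottleneck 2, flow now 15.
No augmenting path remains; maximum flow = 15.
By max-flow min-cut, the minimum cut capacity equals the max flow.
In the residual graph, reachable from S: {S, P, Q, R, U, V, W, X}.
Min-cut edges: W→T (13), X→T (2); capacity 13 + 2 = 15.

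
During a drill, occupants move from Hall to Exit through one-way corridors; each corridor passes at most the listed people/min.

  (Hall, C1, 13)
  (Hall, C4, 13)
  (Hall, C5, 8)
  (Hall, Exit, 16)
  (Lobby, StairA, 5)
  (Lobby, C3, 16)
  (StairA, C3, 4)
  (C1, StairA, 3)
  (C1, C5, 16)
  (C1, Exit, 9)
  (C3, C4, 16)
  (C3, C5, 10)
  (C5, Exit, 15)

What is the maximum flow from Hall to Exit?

37

Augment Hall→Exit: bottleneck 16, flow now 16.
Augment Hall→C1→Exit: bottleneck 9, flow now 25.
Augment Hall→C5→Exit: bottleneck 8, flow now 33.
Augment Hall→C1→C5→Exit: bottleneck 4, flow now 37.
No augmenting path remains; maximum flow = 37.
In the residual graph, reachable from Hall: {Hall, C4}.
Min-cut edges: Hall→C1 (13), Hall→C5 (8), Hall→Exit (16); capacity 13 + 8 + 16 = 37.
This cut is saturated, so no flow can exceed 37.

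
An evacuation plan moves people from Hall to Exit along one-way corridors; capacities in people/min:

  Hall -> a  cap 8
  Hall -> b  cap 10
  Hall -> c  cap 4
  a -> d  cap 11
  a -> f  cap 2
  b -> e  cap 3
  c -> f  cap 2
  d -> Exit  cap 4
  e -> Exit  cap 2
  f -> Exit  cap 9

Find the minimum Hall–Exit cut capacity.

Augment Hall→a→d→Exit: bottleneck 4, flow now 4.
Augment Hall→a→f→Exit: bottleneck 2, flow now 6.
Augment Hall→b→e→Exit: bottleneck 2, flow now 8.
Augment Hall→c→f→Exit: bottleneck 2, flow now 10.
No augmenting path remains; maximum flow = 10.
By max-flow min-cut, the minimum cut capacity equals the max flow.
In the residual graph, reachable from Hall: {Hall, a, b, c, d, e}.
Min-cut edges: a→f (2), c→f (2), d→Exit (4), e→Exit (2); capacity 2 + 2 + 4 + 2 = 10.

10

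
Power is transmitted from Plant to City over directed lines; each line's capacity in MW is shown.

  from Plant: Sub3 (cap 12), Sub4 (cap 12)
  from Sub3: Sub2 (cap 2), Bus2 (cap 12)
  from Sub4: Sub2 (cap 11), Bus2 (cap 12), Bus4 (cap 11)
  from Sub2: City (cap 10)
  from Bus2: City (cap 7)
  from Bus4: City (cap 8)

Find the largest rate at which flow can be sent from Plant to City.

Augment Plant→Sub3→Sub2→City: bottleneck 2, flow now 2.
Augment Plant→Sub3→Bus2→City: bottleneck 7, flow now 9.
Augment Plant→Sub4→Sub2→City: bottleneck 8, flow now 17.
Augment Plant→Sub4→Bus4→City: bottleneck 4, flow now 21.
No augmenting path remains; maximum flow = 21.
In the residual graph, reachable from Plant: {Plant, Sub3, Bus2}.
Min-cut edges: Plant→Sub4 (12), Sub3→Sub2 (2), Bus2→City (7); capacity 12 + 2 + 7 = 21.
This cut is saturated, so no flow can exceed 21.

21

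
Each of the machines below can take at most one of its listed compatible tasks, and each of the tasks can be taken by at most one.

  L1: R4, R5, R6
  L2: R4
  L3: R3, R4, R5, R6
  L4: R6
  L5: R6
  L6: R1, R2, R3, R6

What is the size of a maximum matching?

Unit-capacity flow: source→left, listed edges, right→sink; max matching = max flow.
Augmenting path L1→R4 (+1); matched 1.
Augmenting path L3→R3 (+1); matched 2.
Augmenting path L4→R6 (+1); matched 3.
Augmenting path L6→R1 (+1); matched 4.
Augmenting path L2→R4→L1→R5 (+1); matched 5.
No augmenting path remains; maximum matching = 5.
König certificate: {L1, L2, L3, L6, R6} is a vertex cover of size 5 (every listed pair touches it), so no matching can be larger.

5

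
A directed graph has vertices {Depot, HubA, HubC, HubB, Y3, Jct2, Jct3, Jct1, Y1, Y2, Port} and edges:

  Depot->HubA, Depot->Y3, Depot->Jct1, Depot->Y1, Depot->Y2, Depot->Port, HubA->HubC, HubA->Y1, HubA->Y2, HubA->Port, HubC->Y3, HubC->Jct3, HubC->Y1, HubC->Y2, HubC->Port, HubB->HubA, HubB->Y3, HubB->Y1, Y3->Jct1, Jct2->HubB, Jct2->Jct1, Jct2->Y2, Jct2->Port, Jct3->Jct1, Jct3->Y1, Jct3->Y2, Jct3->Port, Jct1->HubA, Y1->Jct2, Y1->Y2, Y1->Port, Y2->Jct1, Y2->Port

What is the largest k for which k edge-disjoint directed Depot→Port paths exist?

Assign every edge capacity 1; by Menger, the answer equals the max flow.
Path Depot→Port (+1); total 1.
Path Depot→HubA→Port (+1); total 2.
Path Depot→Y1→Port (+1); total 3.
Path Depot→Y2→Port (+1); total 4.
Path Depot→Jct1→HubA→HubC→Port (+1); total 5.
No residual Depot→Port path; max flow = 5.
Certifying cut of size 5: {Depot→HubA, Depot→Port, Depot→Y1, Depot→Y2, Jct1→HubA}.

5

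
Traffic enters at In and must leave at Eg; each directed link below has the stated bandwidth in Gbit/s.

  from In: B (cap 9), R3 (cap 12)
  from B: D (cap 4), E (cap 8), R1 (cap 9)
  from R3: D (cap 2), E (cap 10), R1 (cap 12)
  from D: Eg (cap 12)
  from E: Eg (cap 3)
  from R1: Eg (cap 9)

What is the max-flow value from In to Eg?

Augment In→B→D→Eg: bottleneck 4, flow now 4.
Augment In→B→E→Eg: bottleneck 3, flow now 7.
Augment In→B→R1→Eg: bottleneck 2, flow now 9.
Augment In→R3→D→Eg: bottleneck 2, flow now 11.
Augment In→R3→R1→Eg: bottleneck 7, flow now 18.
No augmenting path remains; maximum flow = 18.
In the residual graph, reachable from In: {In, B, R3, E, R1}.
Min-cut edges: B→D (4), R3→D (2), E→Eg (3), R1→Eg (9); capacity 4 + 2 + 3 + 9 = 18.
This cut is saturated, so no flow can exceed 18.

18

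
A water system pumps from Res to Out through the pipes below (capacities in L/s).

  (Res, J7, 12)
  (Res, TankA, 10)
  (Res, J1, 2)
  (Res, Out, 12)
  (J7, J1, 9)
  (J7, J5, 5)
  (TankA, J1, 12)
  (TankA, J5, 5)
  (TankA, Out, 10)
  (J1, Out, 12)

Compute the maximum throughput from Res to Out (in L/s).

33

Augment Res→Out: bottleneck 12, flow now 12.
Augment Res→TankA→Out: bottleneck 10, flow now 22.
Augment Res→J1→Out: bottleneck 2, flow now 24.
Augment Res→J7→J1→Out: bottleneck 9, flow now 33.
No augmenting path remains; maximum flow = 33.
In the residual graph, reachable from Res: {Res, J7, J5}.
Min-cut edges: Res→TankA (10), Res→J1 (2), Res→Out (12), J7→J1 (9); capacity 10 + 2 + 12 + 9 = 33.
This cut is saturated, so no flow can exceed 33.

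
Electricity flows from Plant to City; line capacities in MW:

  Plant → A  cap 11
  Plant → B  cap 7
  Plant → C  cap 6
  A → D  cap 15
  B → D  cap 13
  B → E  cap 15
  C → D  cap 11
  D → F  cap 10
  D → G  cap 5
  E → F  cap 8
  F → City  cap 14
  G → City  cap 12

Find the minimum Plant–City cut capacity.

Augment Plant→A→D→F→City: bottleneck 10, flow now 10.
Augment Plant→A→D→G→City: bottleneck 1, flow now 11.
Augment Plant→B→D→G→City: bottleneck 4, flow now 15.
Augment Plant→B→E→F→City: bottleneck 3, flow now 18.
Augment Plant→C→D→B→E→F→City: bottleneck 1, flow now 19. (uses reverse residual edge)
No augmenting path remains; maximum flow = 19.
By max-flow min-cut, the minimum cut capacity equals the max flow.
In the residual graph, reachable from Plant: {Plant, A, B, C, D, E, F}.
Min-cut edges: D→G (5), F→City (14); capacity 5 + 14 = 19.

19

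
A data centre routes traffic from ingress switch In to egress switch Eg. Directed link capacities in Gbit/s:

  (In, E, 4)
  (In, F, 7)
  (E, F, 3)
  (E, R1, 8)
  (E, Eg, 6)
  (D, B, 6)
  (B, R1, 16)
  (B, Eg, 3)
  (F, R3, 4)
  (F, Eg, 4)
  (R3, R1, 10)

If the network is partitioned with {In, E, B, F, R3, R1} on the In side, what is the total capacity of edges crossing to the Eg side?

Edges leaving {In, E, B, F, R3, R1}: E→Eg (6), B→Eg (3), F→Eg (4).
Cut capacity = 6 + 3 + 4 = 13.

13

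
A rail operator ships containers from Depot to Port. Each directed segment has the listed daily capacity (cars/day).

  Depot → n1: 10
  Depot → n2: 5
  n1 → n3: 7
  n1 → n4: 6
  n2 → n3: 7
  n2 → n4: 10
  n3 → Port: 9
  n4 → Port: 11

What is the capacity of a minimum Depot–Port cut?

15

Augment Depot→n1→n3→Port: bottleneck 7, flow now 7.
Augment Depot→n1→n4→Port: bottleneck 3, flow now 10.
Augment Depot→n2→n3→Port: bottleneck 2, flow now 12.
Augment Depot→n2→n4→Port: bottleneck 3, flow now 15.
No augmenting path remains; maximum flow = 15.
By max-flow min-cut, the minimum cut capacity equals the max flow.
In the residual graph, reachable from Depot: {Depot}.
Min-cut edges: Depot→n1 (10), Depot→n2 (5); capacity 10 + 5 = 15.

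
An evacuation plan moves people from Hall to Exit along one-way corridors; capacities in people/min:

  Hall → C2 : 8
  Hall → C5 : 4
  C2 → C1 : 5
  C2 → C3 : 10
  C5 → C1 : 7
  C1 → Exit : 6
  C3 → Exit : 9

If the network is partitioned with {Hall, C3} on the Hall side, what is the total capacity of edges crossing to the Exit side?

21

Edges leaving {Hall, C3}: Hall→C2 (8), Hall→C5 (4), C3→Exit (9).
Cut capacity = 8 + 4 + 9 = 21.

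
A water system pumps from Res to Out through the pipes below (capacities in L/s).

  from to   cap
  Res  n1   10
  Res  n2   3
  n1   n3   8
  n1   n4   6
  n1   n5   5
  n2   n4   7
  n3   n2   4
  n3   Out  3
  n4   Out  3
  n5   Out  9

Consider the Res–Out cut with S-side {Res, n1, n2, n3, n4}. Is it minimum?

Given cut capacity: 5 + 3 + 3 = 11.
Augment Res→n1→n3→Out: bottleneck 3, flow now 3.
Augment Res→n1→n4→Out: bottleneck 3, flow now 6.
Augment Res→n1→n5→Out: bottleneck 4, flow now 10.
Augment Res→n2→n4→n1→n5→Out: bottleneck 1, flow now 11. (uses reverse residual edge)
No augmenting path remains; maximum flow = 11.
Cut capacity 11 equals the max flow, so it is a minimum cut.

Yes — it is a minimum cut (capacity 11).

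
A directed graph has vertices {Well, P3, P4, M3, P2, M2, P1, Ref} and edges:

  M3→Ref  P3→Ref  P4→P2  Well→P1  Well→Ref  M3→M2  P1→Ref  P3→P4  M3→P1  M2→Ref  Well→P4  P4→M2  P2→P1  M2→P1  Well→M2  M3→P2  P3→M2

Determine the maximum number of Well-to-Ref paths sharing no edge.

Assign every edge capacity 1; by Menger, the answer equals the max flow.
Path Well→Ref (+1); total 1.
Path Well→M2→Ref (+1); total 2.
Path Well→P1→Ref (+1); total 3.
No residual Well→Ref path; max flow = 3.
Certifying cut of size 3: {M2→Ref, P1→Ref, Well→Ref}.

3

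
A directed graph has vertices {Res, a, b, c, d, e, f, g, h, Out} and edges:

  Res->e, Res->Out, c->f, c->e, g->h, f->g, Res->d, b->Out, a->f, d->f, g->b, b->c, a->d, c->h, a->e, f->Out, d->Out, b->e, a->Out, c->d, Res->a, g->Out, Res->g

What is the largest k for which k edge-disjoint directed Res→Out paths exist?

Assign every edge capacity 1; by Menger, the answer equals the max flow.
Path Res→Out (+1); total 1.
Path Res→a→Out (+1); total 2.
Path Res→d→Out (+1); total 3.
Path Res→g→Out (+1); total 4.
No residual Res→Out path; max flow = 4.
Certifying cut of size 4: {Res→Out, Res→a, Res→d, Res→g}.

4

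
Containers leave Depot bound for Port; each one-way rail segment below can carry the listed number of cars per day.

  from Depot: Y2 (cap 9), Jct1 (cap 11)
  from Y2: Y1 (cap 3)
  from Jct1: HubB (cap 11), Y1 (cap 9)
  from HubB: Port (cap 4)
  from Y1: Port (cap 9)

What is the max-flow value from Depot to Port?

13

Augment Depot→Y2→Y1→Port: bottleneck 3, flow now 3.
Augment Depot→Jct1→HubB→Port: bottleneck 4, flow now 7.
Augment Depot→Jct1→Y1→Port: bottleneck 6, flow now 13.
No augmenting path remains; maximum flow = 13.
In the residual graph, reachable from Depot: {Depot, Y2, Jct1, HubB, Y1}.
Min-cut edges: HubB→Port (4), Y1→Port (9); capacity 4 + 9 = 13.
This cut is saturated, so no flow can exceed 13.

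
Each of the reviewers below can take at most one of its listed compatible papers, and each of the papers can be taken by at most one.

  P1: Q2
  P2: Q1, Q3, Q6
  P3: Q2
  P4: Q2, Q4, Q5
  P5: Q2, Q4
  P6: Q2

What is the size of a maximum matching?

4

Unit-capacity flow: source→left, listed edges, right→sink; max matching = max flow.
Augmenting path P1→Q2 (+1); matched 1.
Augmenting path P2→Q1 (+1); matched 2.
Augmenting path P4→Q4 (+1); matched 3.
Augmenting path P5→Q4→P4→Q5 (+1); matched 4.
No augmenting path remains; maximum matching = 4.
König certificate: {P2, P4, P5, Q2} is a vertex cover of size 4 (every listed pair touches it), so no matching can be larger.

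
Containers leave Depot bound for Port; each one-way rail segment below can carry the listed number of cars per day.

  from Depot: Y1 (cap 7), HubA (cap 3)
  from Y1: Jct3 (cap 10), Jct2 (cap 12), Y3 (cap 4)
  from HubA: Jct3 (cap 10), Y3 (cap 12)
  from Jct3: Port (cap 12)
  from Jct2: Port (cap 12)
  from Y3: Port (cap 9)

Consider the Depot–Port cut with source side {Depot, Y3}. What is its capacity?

19

Edges leaving {Depot, Y3}: Depot→Y1 (7), Depot→HubA (3), Y3→Port (9).
Cut capacity = 7 + 3 + 9 = 19.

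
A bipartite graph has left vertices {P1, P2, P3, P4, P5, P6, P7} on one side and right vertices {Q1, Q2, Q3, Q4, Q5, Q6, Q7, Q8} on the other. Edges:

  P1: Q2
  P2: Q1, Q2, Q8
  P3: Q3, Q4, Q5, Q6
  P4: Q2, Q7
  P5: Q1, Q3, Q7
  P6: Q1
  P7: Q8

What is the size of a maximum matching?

Unit-capacity flow: source→left, listed edges, right→sink; max matching = max flow.
Augmenting path P1→Q2 (+1); matched 1.
Augmenting path P2→Q1 (+1); matched 2.
Augmenting path P3→Q3 (+1); matched 3.
Augmenting path P4→Q7 (+1); matched 4.
Augmenting path P7→Q8 (+1); matched 5.
Augmenting path P5→Q3→P3→Q4 (+1); matched 6.
No augmenting path remains; maximum matching = 6.
König certificate: {P3, P4, P5, Q1, Q2, Q8} is a vertex cover of size 6 (every listed pair touches it), so no matching can be larger.

6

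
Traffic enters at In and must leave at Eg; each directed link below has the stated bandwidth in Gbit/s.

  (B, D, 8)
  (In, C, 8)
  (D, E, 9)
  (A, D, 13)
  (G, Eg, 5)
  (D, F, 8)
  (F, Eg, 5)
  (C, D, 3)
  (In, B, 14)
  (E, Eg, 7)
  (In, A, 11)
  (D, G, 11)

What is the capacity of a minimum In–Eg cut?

17

Augment In→A→D→E→Eg: bottleneck 7, flow now 7.
Augment In→A→D→F→Eg: bottleneck 4, flow now 11.
Augment In→B→D→F→Eg: bottleneck 1, flow now 12.
Augment In→B→D→G→Eg: bottleneck 5, flow now 17.
No augmenting path remains; maximum flow = 17.
By max-flow min-cut, the minimum cut capacity equals the max flow.
In the residual graph, reachable from In: {In, A, B, C, D, E, F, G}.
Min-cut edges: E→Eg (7), F→Eg (5), G→Eg (5); capacity 7 + 5 + 5 = 17.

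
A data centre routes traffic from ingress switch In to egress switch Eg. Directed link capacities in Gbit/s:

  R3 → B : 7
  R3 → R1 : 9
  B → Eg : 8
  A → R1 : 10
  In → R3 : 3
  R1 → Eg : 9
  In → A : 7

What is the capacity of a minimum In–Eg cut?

Augment In→R3→R1→Eg: bottleneck 3, flow now 3.
Augment In→A→R1→Eg: bottleneck 6, flow now 9.
Augment In→A→R1→R3→B→Eg: bottleneck 1, flow now 10. (uses reverse residual edge)
No augmenting path remains; maximum flow = 10.
By max-flow min-cut, the minimum cut capacity equals the max flow.
In the residual graph, reachable from In: {In}.
Min-cut edges: In→R3 (3), In→A (7); capacity 3 + 7 = 10.

10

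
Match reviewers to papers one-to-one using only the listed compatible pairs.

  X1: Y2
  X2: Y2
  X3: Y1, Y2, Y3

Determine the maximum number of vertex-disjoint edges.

Unit-capacity flow: source→left, listed edges, right→sink; max matching = max flow.
Augmenting path X1→Y2 (+1); matched 1.
Augmenting path X3→Y1 (+1); matched 2.
No augmenting path remains; maximum matching = 2.
König certificate: {X3, Y2} is a vertex cover of size 2 (every listed pair touches it), so no matching can be larger.

2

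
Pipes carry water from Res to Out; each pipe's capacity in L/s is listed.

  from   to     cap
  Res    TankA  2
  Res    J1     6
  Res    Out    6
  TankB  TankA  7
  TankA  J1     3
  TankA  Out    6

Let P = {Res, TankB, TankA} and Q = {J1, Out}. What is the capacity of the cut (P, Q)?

21

Edges leaving {Res, TankB, TankA}: Res→J1 (6), Res→Out (6), TankA→J1 (3), TankA→Out (6).
Cut capacity = 6 + 6 + 3 + 6 = 21.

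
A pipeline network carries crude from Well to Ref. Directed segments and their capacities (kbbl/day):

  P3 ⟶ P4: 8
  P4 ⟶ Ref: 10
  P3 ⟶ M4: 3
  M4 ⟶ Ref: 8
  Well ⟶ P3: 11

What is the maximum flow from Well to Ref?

Augment Well→P3→P4→Ref: bottleneck 8, flow now 8.
Augment Well→P3→M4→Ref: bottleneck 3, flow now 11.
No augmenting path remains; maximum flow = 11.
In the residual graph, reachable from Well: {Well}.
Min-cut edges: Well→P3 (11); capacity 11 = 11.
This cut is saturated, so no flow can exceed 11.

11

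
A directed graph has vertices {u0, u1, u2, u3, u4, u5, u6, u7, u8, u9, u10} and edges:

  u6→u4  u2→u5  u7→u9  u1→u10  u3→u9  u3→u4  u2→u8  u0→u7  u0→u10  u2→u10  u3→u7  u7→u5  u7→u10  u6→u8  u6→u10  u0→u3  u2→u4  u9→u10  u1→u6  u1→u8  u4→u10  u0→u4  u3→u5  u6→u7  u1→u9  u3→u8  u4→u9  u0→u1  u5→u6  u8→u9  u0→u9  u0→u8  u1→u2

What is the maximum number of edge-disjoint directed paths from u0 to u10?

6

Assign every edge capacity 1; by Menger, the answer equals the max flow.
Path u0→u10 (+1); total 1.
Path u0→u1→u10 (+1); total 2.
Path u0→u4→u10 (+1); total 3.
Path u0→u7→u10 (+1); total 4.
Path u0→u9→u10 (+1); total 5.
Path u0→u3→u5→u6→u10 (+1); total 6.
No residual u0→u10 path; max flow = 6.
Certifying cut of size 6: {u0→u1, u0→u10, u0→u3, u0→u4, u0→u7, u9→u10}.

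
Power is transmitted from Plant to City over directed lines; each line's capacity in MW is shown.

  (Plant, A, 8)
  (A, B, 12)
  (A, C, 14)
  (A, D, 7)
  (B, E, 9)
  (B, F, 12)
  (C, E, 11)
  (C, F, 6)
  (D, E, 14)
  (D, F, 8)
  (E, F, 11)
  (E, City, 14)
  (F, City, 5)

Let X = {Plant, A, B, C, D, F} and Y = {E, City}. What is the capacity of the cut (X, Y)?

Edges leaving {Plant, A, B, C, D, F}: B→E (9), C→E (11), D→E (14), F→City (5).
Cut capacity = 9 + 11 + 14 + 5 = 39.

39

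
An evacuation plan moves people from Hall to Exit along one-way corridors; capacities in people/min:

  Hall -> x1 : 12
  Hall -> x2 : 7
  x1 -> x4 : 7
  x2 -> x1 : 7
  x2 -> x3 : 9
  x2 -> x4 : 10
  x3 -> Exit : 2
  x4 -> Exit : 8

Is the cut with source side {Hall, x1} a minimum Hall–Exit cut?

No — its capacity is 14, but the minimum cut has capacity 10.

Given cut capacity: 7 + 7 = 14.
Augment Hall→x1→x4→Exit: bottleneck 7, flow now 7.
Augment Hall→x2→x3→Exit: bottleneck 2, flow now 9.
Augment Hall→x2→x4→Exit: bottleneck 1, flow now 10.
No augmenting path remains; maximum flow = 10.
In the residual graph, reachable from Hall: {Hall, x1, x2, x3, x4}.
Min-cut edges: x3→Exit (2), x4→Exit (8); capacity 2 + 8 = 10.
Cut capacity 14 exceeds the max flow 10, so it is not minimum.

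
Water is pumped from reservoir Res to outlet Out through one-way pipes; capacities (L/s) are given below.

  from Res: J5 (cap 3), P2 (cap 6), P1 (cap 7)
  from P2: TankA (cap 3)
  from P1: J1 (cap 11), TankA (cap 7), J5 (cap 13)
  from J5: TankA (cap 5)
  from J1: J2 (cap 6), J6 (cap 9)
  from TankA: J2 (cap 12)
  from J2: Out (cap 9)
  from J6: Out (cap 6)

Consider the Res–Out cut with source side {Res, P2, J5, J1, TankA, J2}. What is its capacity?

25

Edges leaving {Res, P2, J5, J1, TankA, J2}: Res→P1 (7), J1→J6 (9), J2→Out (9).
Cut capacity = 7 + 9 + 9 = 25.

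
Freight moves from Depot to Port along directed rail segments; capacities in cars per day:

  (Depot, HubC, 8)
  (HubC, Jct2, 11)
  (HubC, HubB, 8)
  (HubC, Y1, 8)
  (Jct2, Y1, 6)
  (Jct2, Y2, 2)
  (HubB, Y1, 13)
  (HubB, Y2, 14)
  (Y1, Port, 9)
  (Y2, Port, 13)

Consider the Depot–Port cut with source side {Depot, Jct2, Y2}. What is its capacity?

Edges leaving {Depot, Jct2, Y2}: Depot→HubC (8), Jct2→Y1 (6), Y2→Port (13).
Cut capacity = 8 + 6 + 13 = 27.

27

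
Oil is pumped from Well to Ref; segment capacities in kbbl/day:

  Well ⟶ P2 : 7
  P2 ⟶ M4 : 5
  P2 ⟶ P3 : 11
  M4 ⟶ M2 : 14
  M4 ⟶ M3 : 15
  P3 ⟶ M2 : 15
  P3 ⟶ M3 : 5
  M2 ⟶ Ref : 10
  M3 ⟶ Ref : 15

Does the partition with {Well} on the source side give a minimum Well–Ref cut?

Given cut capacity: 7 = 7.
Augment Well→P2→M4→M2→Ref: bottleneck 5, flow now 5.
Augment Well→P2→P3→M2→Ref: bottleneck 2, flow now 7.
No augmenting path remains; maximum flow = 7.
Cut capacity 7 equals the max flow, so it is a minimum cut.

Yes — it is a minimum cut (capacity 7).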